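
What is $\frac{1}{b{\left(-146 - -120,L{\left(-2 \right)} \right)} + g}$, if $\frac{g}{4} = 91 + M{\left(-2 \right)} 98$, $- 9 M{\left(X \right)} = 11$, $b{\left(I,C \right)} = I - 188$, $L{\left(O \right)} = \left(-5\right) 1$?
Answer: $- \frac{9}{2962} \approx -0.0030385$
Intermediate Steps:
$L{\left(O \right)} = -5$
$b{\left(I,C \right)} = -188 + I$
$M{\left(X \right)} = - \frac{11}{9}$ ($M{\left(X \right)} = \left(- \frac{1}{9}\right) 11 = - \frac{11}{9}$)
$g = - \frac{1036}{9}$ ($g = 4 \left(91 - \frac{1078}{9}\right) = 4 \left(- \frac{259}{9}\right) = - \frac{1036}{9} \approx -115.11$)
$\frac{1}{b{\left(-146 - -120,L{\left(-2 \right)} \right)} + g} = \frac{1}{\left(-188 - 26\right) - \frac{1036}{9}} = \frac{1}{-214 - \frac{1036}{9}} = \frac{1}{- \frac{2962}{9}} = - \frac{9}{2962}$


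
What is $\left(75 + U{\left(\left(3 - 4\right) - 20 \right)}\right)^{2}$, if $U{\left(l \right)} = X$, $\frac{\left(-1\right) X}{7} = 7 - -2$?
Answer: $144$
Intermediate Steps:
$X = -63$ ($X = - 7 \left(7 - -2\right) = - 7 \left(7 + 2\right) = \left(-7\right) 9 = -63$)
$U{\left(l \right)} = -63$
$\left(75 + U{\left(\left(3 - 4\right) - 20 \right)}\right)^{2} = \left(75 - 63\right)^{2} = 12^{2} = 144$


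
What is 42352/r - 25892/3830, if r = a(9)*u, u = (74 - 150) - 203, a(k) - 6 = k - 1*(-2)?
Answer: -142506958/9082845 ≈ -15.690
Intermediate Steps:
a(k) = 8 + k (a(k) = 6 + (k - 1*(-2)) = 6 + (k + 2) = 6 + (2 + k) = 8 + k)
u = -279 (u = -76 - 203 = -279)
r = -4743 (r = (8 + 9)*(-279) = 17*(-279) = -4743)
42352/r - 25892/3830 = 42352/(-4743) - 25892/3830 = 42352*(-1/4743) - 25892*1/3830 = -42352/4743 - 12946/1915 = -142506958/9082845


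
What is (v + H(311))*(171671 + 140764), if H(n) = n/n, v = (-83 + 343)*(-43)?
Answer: -3492710865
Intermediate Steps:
v = -11180 (v = 260*(-43) = -11180)
H(n) = 1
(v + H(311))*(171671 + 140764) = (-11180 + 1)*(171671 + 140764) = -11179*312435 = -3492710865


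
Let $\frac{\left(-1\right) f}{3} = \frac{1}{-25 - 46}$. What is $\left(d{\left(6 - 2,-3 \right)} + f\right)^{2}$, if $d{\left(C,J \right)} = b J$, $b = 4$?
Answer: $\frac{720801}{5041} \approx 142.99$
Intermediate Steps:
$d{\left(C,J \right)} = 4 J$
$f = \frac{3}{71}$ ($f = - \frac{3}{-25 - 46} = - \frac{3}{-71} = \left(-3\right) \left(- \frac{1}{71}\right) = \frac{3}{71} \approx 0.042253$)
$\left(d{\left(6 - 2,-3 \right)} + f\right)^{2} = \left(4 \left(-3\right) + \frac{3}{71}\right)^{2} = \left(-12 + \frac{3}{71}\right)^{2} = \left(- \frac{849}{71}\right)^{2} = \frac{720801}{5041}$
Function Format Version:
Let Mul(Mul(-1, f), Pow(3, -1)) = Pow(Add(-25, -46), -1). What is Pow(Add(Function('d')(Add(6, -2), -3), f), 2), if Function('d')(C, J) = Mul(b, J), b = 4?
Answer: Rational(720801, 5041) ≈ 142.99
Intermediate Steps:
Function('d')(C, J) = Mul(4, J)
f = Rational(3, 71) (f = Mul(-3, Pow(Add(-25, -46), -1)) = Mul(-3, Pow(-71, -1)) = Mul(-3, Rational(-1, 71)) = Rational(3, 71) ≈ 0.042253)
Pow(Add(Function('d')(Add(6, -2), -3), f), 2) = Pow(Add(Mul(4, -3), Rational(3, 71)), 2) = Pow(Add(-12, Rational(3, 71)), 2) = Pow(Rational(-849, 71), 2) = Rational(720801, 5041)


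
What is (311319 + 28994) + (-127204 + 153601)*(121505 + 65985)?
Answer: 4949513843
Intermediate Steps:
(311319 + 28994) + (-127204 + 153601)*(121505 + 65985) = 340313 + 26397*187490 = 340313 + 4949173530 = 4949513843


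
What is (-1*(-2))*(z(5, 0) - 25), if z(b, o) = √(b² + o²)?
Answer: -40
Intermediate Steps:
(-1*(-2))*(z(5, 0) - 25) = (-1*(-2))*(√(5² + 0²) - 25) = 2*(√(25 + 0) - 25) = 2*(√25 - 25) = 2*(5 - 25) = 2*(-20) = -40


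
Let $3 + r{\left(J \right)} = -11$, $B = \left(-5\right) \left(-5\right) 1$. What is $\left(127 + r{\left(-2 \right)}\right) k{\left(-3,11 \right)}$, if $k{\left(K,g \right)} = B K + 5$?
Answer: $-7910$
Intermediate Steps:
$B = 25$ ($B = 25 \cdot 1 = 25$)
$r{\left(J \right)} = -14$ ($r{\left(J \right)} = -3 - 11 = -14$)
$k{\left(K,g \right)} = 5 + 25 K$ ($k{\left(K,g \right)} = 25 K + 5 = 5 + 25 K$)
$\left(127 + r{\left(-2 \right)}\right) k{\left(-3,11 \right)} = \left(127 - 14\right) \left(5 + 25 \left(-3\right)\right) = 113 \left(5 - 75\right) = 113 \left(-70\right) = -7910$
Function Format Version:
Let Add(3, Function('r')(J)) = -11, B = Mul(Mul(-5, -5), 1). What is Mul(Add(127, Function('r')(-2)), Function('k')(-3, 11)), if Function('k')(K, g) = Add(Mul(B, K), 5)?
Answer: -7910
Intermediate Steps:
B = 25 (B = Mul(25, 1) = 25)
Function('r')(J) = -14 (Function('r')(J) = Add(-3, -11) = -14)
Function('k')(K, g) = Add(5, Mul(25, K)) (Function('k')(K, g) = Add(Mul(25, K), 5) = Add(5, Mul(25, K)))
Mul(Add(127, Function('r')(-2)), Function('k')(-3, 11)) = Mul(Add(127, -14), Add(5, Mul(25, -3))) = Mul(113, Add(5, -75)) = Mul(113, -70) = -7910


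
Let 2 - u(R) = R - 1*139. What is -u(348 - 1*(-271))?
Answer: 478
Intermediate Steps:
u(R) = 141 - R (u(R) = 2 - (R - 1*139) = 2 - (R - 139) = 2 - (-139 + R) = 2 + (139 - R) = 141 - R)
-u(348 - 1*(-271)) = -(141 - (348 - 1*(-271))) = -(141 - (348 + 271)) = -(141 - 1*619) = -(141 - 619) = -1*(-478) = 478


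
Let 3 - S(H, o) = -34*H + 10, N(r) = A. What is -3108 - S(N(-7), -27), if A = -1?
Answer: -3067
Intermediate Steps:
N(r) = -1
S(H, o) = -7 + 34*H (S(H, o) = 3 - (-34*H + 10) = 3 - (10 - 34*H) = 3 + (-10 + 34*H) = -7 + 34*H)
-3108 - S(N(-7), -27) = -3108 - (-7 + 34*(-1)) = -3108 - (-7 - 34) = -3108 - 1*(-41) = -3108 + 41 = -3067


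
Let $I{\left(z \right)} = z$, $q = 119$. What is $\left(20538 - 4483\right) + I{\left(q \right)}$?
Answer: $16174$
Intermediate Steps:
$\left(20538 - 4483\right) + I{\left(q \right)} = \left(20538 - 4483\right) + 119 = 16055 + 119 = 16174$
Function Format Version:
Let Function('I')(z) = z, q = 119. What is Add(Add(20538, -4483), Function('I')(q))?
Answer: 16174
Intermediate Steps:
Add(Add(20538, -4483), Function('I')(q)) = Add(Add(20538, -4483), 119) = Add(16055, 119) = 16174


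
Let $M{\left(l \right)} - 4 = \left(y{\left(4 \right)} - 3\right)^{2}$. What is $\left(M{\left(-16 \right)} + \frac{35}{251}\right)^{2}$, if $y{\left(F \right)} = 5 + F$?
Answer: $\frac{101505625}{63001} \approx 1611.2$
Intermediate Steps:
$M{\left(l \right)} = 40$ ($M{\left(l \right)} = 4 + \left(\left(5 + 4\right) - 3\right)^{2} = 4 + \left(9 - 3\right)^{2} = 4 + 6^{2} = 4 + 36 = 40$)
$\left(M{\left(-16 \right)} + \frac{35}{251}\right)^{2} = \left(40 + \frac{35}{251}\right)^{2} = \left(\frac{10075}{251}\right)^{2} = \frac{101505625}{63001}$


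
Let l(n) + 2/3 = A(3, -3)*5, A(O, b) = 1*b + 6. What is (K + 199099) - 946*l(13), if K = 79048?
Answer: 793763/3 ≈ 2.6459e+5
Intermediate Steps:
A(O, b) = 6 + b (A(O, b) = b + 6 = 6 + b)
l(n) = 43/3 (l(n) = -2/3 + (6 - 3)*5 = -2/3 + 3*5 = -2/3 + 15 = 43/3)
(K + 199099) - 946*l(13) = (79048 + 199099) - 946*43/3 = 278147 - 40678/3 = 793763/3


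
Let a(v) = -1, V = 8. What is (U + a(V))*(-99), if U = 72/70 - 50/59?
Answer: 167409/2065 ≈ 81.070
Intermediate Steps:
U = 374/2065 (U = 72*(1/70) - 50*1/59 = 36/35 - 50/59 = 374/2065 ≈ 0.18111)
(U + a(V))*(-99) = (374/2065 - 1)*(-99) = -1691/2065*(-99) = 167409/2065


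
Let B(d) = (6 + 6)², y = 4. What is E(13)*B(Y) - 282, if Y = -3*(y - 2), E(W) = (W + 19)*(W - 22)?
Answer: -41754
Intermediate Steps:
E(W) = (-22 + W)*(19 + W) (E(W) = (19 + W)*(-22 + W) = (-22 + W)*(19 + W))
Y = -6 (Y = -3*(4 - 2) = -3*2 = -6)
B(d) = 144 (B(d) = 12² = 144)
E(13)*B(Y) - 282 = (-418 + 13² - 3*13)*144 - 282 = (-418 + 169 - 39)*144 - 282 = -288*144 - 282 = -41472 - 282 = -41754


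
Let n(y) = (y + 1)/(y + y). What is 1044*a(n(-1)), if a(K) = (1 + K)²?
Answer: 1044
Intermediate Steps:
n(y) = (1 + y)/(2*y) (n(y) = (1 + y)/((2*y)) = (1 + y)*(1/(2*y)) = (1 + y)/(2*y))
1044*a(n(-1)) = 1044*(1 + (½)*(1 - 1)/(-1))² = 1044*(1 + (½)*(-1)*0)² = 1044*(1 + 0)² = 1044*1² = 1044*1 = 1044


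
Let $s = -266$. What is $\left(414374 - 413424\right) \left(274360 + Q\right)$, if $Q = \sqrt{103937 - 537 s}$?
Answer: $260642000 + 950 \sqrt{246779} \approx 2.6111 \cdot 10^{8}$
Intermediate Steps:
$Q = \sqrt{246779}$ ($Q = \sqrt{103937 - -142842} = \sqrt{103937 + 142842} = \sqrt{246779} \approx 496.77$)
$\left(414374 - 413424\right) \left(274360 + Q\right) = \left(414374 - 413424\right) \left(274360 + \sqrt{246779}\right) = 950 \left(274360 + \sqrt{246779}\right) = 260642000 + 950 \sqrt{246779}$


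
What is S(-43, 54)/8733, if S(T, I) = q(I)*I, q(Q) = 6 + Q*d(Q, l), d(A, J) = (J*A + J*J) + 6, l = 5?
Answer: 292680/2911 ≈ 100.54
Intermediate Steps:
d(A, J) = 6 + J² + A*J (d(A, J) = (A*J + J²) + 6 = (J² + A*J) + 6 = 6 + J² + A*J)
q(Q) = 6 + Q*(31 + 5*Q) (q(Q) = 6 + Q*(6 + 5² + Q*5) = 6 + Q*(6 + 25 + 5*Q) = 6 + Q*(31 + 5*Q))
S(T, I) = I*(6 + I*(31 + 5*I)) (S(T, I) = (6 + I*(31 + 5*I))*I = I*(6 + I*(31 + 5*I)))
S(-43, 54)/8733 = (54*(6 + 54*(31 + 5*54)))/8733 = (54*(6 + 54*(31 + 270)))*(1/8733) = (54*(6 + 54*301))*(1/8733) = (54*(6 + 16254))*(1/8733) = (54*16260)*(1/8733) = 878040*(1/8733) = 292680/2911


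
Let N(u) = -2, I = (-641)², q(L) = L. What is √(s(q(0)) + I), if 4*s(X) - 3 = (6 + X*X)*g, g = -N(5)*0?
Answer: √1643527/2 ≈ 641.00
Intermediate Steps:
I = 410881
g = 0 (g = -1*(-2)*0 = 2*0 = 0)
s(X) = ¾ (s(X) = ¾ + ((6 + X*X)*0)/4 = ¾ + ((6 + X²)*0)/4 = ¾ + (¼)*0 = ¾ + 0 = ¾)
√(s(q(0)) + I) = √(¾ + 410881) = √(1643527/4) = √1643527/2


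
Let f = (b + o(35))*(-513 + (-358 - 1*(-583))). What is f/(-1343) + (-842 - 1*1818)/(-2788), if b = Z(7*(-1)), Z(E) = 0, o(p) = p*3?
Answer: 1292375/55063 ≈ 23.471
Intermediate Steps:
o(p) = 3*p
b = 0
f = -30240 (f = (0 + 3*35)*(-513 + (-358 - 1*(-583))) = (0 + 105)*(-513 + (-358 + 583)) = 105*(-513 + 225) = 105*(-288) = -30240)
f/(-1343) + (-842 - 1*1818)/(-2788) = -30240/(-1343) + (-842 - 1*1818)/(-2788) = -30240*(-1/1343) + (-842 - 1818)*(-1/2788) = 30240/1343 - 2660*(-1/2788) = 30240/1343 + 665/697 = 1292375/55063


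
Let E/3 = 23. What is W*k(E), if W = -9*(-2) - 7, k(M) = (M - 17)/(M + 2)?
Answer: 572/71 ≈ 8.0563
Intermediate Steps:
E = 69 (E = 3*23 = 69)
k(M) = (-17 + M)/(2 + M)
W = 11 (W = 18 - 7 = 11)
W*k(E) = 11*((-17 + 69)/(2 + 69)) = 11*(52/71) = 572/71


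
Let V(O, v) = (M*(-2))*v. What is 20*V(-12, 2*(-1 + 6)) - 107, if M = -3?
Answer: 1093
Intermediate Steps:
V(O, v) = 6*v (V(O, v) = (-3*(-2))*v = 6*v)
20*V(-12, 2*(-1 + 6)) - 107 = 20*(6*(2*(-1 + 6))) - 107 = 20*(6*(2*5)) - 107 = 20*(6*10) - 107 = 20*60 - 107 = 1200 - 107 = 1093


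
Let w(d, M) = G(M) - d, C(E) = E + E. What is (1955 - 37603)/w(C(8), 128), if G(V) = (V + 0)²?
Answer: -2228/1023 ≈ -2.1779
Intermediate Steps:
G(V) = V²
C(E) = 2*E
w(d, M) = M² - d
(1955 - 37603)/w(C(8), 128) = (1955 - 37603)/(128² - 2*8) = -35648/(16384 - 1*16) = -35648/(16384 - 16) = -35648/16368 = -35648*1/16368 = -2228/1023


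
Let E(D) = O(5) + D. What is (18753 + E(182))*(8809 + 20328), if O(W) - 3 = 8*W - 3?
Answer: 552874575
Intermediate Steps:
O(W) = 8*W (O(W) = 3 + (8*W - 3) = 3 + (-3 + 8*W) = 8*W)
E(D) = 40 + D (E(D) = 8*5 + D = 40 + D)
(18753 + E(182))*(8809 + 20328) = (18753 + (40 + 182))*(8809 + 20328) = (18753 + 222)*29137 = 18975*29137 = 552874575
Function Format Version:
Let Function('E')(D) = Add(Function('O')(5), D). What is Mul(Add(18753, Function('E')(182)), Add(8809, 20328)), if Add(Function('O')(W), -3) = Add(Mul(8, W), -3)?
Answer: 552874575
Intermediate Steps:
Function('O')(W) = Mul(8, W) (Function('O')(W) = Add(3, Add(Mul(8, W), -3)) = Add(3, Add(-3, Mul(8, W))) = Mul(8, W))
Function('E')(D) = Add(40, D) (Function('E')(D) = Add(Mul(8, 5), D) = Add(40, D))
Mul(Add(18753, Function('E')(182)), Add(8809, 20328)) = Mul(Add(18753, Add(40, 182)), Add(8809, 20328)) = Mul(Add(18753, 222), 29137) = Mul(18975, 29137) = 552874575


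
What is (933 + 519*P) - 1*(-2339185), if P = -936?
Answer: 1854334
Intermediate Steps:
(933 + 519*P) - 1*(-2339185) = (933 + 519*(-936)) - 1*(-2339185) = (933 - 485784) + 2339185 = -484851 + 2339185 = 1854334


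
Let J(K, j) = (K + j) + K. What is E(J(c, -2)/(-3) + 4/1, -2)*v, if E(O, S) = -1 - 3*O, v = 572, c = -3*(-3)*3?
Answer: 22308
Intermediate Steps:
c = 27 (c = 9*3 = 27)
J(K, j) = j + 2*K
E(J(c, -2)/(-3) + 4/1, -2)*v = (-1 - 3*((-2 + 2*27)/(-3) + 4/1))*572 = (-1 - 3*((-2 + 54)*(-⅓) + 4*1))*572 = (-1 - 3*(52*(-⅓) + 4))*572 = (-1 - 3*(-52/3 + 4))*572 = (-1 - 3*(-40/3))*572 = (-1 + 40)*572 = 39*572 = 22308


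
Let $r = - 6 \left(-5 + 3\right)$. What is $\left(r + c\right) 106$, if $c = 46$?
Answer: $6148$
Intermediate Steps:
$r = 12$ ($r = \left(-6\right) \left(-2\right) = 12$)
$\left(r + c\right) 106 = \left(12 + 46\right) 106 = 58 \cdot 106 = 6148$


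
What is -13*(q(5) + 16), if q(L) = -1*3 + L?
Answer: -234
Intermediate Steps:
q(L) = -3 + L
-13*(q(5) + 16) = -13*((-3 + 5) + 16) = -13*(2 + 16) = -13*18 = -234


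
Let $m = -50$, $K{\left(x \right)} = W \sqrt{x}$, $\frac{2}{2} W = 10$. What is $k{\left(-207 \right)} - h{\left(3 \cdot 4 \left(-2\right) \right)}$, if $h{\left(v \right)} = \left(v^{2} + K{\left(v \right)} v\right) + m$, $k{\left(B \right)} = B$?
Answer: $-733 + 480 i \sqrt{6} \approx -733.0 + 1175.8 i$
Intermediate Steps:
$W = 10$
$K{\left(x \right)} = 10 \sqrt{x}$
$h{\left(v \right)} = -50 + v^{2} + 10 v^{\frac{3}{2}}$ ($h{\left(v \right)} = \left(v^{2} + 10 \sqrt{v} v\right) - 50 = \left(v^{2} + 10 v^{\frac{3}{2}}\right) - 50 = -50 + v^{2} + 10 v^{\frac{3}{2}}$)
$k{\left(-207 \right)} - h{\left(3 \cdot 4 \left(-2\right) \right)} = -207 - \left(-50 + \left(3 \cdot 4 \left(-2\right)\right)^{2} + 10 \left(3 \cdot 4 \left(-2\right)\right)^{\frac{3}{2}}\right) = -207 - \left(-50 + \left(12 \left(-2\right)\right)^{2} + 10 \left(12 \left(-2\right)\right)^{\frac{3}{2}}\right) = -207 - \left(-50 + \left(-24\right)^{2} + 10 \left(-24\right)^{\frac{3}{2}}\right) = -207 - \left(-50 + 576 + 10 \left(- 48 i \sqrt{6}\right)\right) = -207 - \left(-50 + 576 - 480 i \sqrt{6}\right) = -207 - \left(526 - 480 i \sqrt{6}\right) = -733 + 480 i \sqrt{6}$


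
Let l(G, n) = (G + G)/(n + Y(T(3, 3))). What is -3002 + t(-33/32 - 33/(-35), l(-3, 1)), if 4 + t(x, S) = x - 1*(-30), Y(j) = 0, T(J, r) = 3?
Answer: -3333219/1120 ≈ -2976.1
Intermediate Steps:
l(G, n) = 2*G/n (l(G, n) = (G + G)/(n + 0) = (2*G)/n = 2*G/n)
t(x, S) = 26 + x (t(x, S) = -4 + (x - 1*(-30)) = -4 + (x + 30) = -4 + (30 + x) = 26 + x)
-3002 + t(-33/32 - 33/(-35), l(-3, 1)) = -3002 + (26 + (-33/32 - 33/(-35))) = -3002 + (26 + (-33*1/32 - 33*(-1/35))) = -3002 + (26 + (-33/32 + 33/35)) = -3002 + (26 - 99/1120) = -3002 + 29021/1120 = -3333219/1120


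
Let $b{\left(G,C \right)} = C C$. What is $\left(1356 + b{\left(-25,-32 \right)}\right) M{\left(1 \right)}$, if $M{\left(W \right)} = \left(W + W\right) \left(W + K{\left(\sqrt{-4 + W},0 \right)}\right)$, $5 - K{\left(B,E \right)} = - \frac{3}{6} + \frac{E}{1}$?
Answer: $30940$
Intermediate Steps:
$K{\left(B,E \right)} = \frac{11}{2} - E$ ($K{\left(B,E \right)} = 5 - \left(- \frac{3}{6} + \frac{E}{1}\right) = 5 - \left(\left(-3\right) \frac{1}{6} + E 1\right) = 5 - \left(- \frac{1}{2} + E\right) = \frac{11}{2} - E$)
$b{\left(G,C \right)} = C^{2}$
$M{\left(W \right)} = 2 W \left(\frac{11}{2} + W\right)$ ($M{\left(W \right)} = \left(W + W\right) \left(W + \left(\frac{11}{2} - 0\right)\right) = 2 W \left(W + \left(\frac{11}{2} + 0\right)\right) = 2 W \left(W + \frac{11}{2}\right) = 2 W \left(\frac{11}{2} + W\right)$)
$\left(1356 + b{\left(-25,-32 \right)}\right) M{\left(1 \right)} = \left(1356 + \left(-32\right)^{2}\right) 1 \left(11 + 2 \cdot 1\right) = \left(1356 + 1024\right) 1 \left(11 + 2\right) = 2380 \cdot 1 \cdot 13 = 2380 \cdot 13 = 30940$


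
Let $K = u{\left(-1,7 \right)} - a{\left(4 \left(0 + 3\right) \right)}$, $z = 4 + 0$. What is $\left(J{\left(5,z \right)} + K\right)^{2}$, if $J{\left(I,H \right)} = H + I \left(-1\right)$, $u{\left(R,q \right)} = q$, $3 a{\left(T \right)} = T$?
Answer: $4$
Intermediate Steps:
$a{\left(T \right)} = \frac{T}{3}$
$z = 4$
$J{\left(I,H \right)} = H - I$
$K = 3$ ($K = 7 - \frac{4 \left(0 + 3\right)}{3} = 7 - \frac{4 \cdot 3}{3} = 7 - \frac{1}{3} \cdot 12 = 7 - 4 = 3$)
$\left(J{\left(5,z \right)} + K\right)^{2} = \left(\left(4 - 5\right) + 3\right)^{2} = \left(-1 + 3\right)^{2} = 2^{2} = 4$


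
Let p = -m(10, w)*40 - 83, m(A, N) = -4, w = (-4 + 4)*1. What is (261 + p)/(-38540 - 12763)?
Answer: -338/51303 ≈ -0.0065883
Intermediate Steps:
w = 0 (w = 0*1 = 0)
p = 77 (p = -1*(-4)*40 - 83 = 4*40 - 83 = 160 - 83 = 77)
(261 + p)/(-38540 - 12763) = (261 + 77)/(-38540 - 12763) = 338/(-51303) = 338*(-1/51303) = -338/51303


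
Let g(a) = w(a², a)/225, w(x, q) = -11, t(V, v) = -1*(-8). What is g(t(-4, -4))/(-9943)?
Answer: 11/2237175 ≈ 4.9169e-6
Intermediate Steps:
t(V, v) = 8
g(a) = -11/225
g(t(-4, -4))/(-9943) = -11/225/(-9943) = -11/225*(-1/9943) = 11/2237175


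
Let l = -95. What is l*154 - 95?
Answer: -14725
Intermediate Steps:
l*154 - 95 = -95*154 - 95 = -14630 - 95 = -14725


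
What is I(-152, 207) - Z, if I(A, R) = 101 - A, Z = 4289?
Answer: -4036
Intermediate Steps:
I(-152, 207) - Z = (101 - 1*(-152)) - 1*4289 = (101 + 152) - 4289 = 253 - 4289 = -4036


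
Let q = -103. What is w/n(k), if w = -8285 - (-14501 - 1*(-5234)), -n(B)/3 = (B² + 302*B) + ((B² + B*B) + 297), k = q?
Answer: -491/1527 ≈ -0.32155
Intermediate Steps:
k = -103
n(B) = -891 - 906*B - 9*B² (n(B) = -3*((B² + 302*B) + ((B² + B*B) + 297)) = -3*((B² + 302*B) + ((B² + B²) + 297)) = -3*((B² + 302*B) + (2*B² + 297)) = -3*((B² + 302*B) + (297 + 2*B²)) = -3*(297 + 3*B² + 302*B) = -891 - 906*B - 9*B²)
w = 982 (w = -8285 - (-14501 + 5234) = -8285 - 1*(-9267) = -8285 + 9267 = 982)
w/n(k) = 982/(-891 - 906*(-103) - 9*(-103)²) = 982/(-891 + 93318 - 9*10609) = 982/(-891 + 93318 - 95481) = 982/(-3054) = 982*(-1/3054) = -491/1527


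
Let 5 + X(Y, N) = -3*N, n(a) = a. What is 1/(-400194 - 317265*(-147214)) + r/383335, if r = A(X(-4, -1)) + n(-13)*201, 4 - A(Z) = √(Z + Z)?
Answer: -275562603687299/40487846236648710 - 2*I/383335 ≈ -0.0068061 - 5.2174e-6*I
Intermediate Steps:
X(Y, N) = -5 - 3*N
A(Z) = 4 - √2*√Z (A(Z) = 4 - √(Z + Z) = 4 - √(2*Z) = 4 - √2*√Z)
r = -2609 - 2*I (r = (4 - √2*√(-5 - 3*(-1))) - 13*201 = (4 - √2*√(-5 + 3)) - 2613 = (4 - √2*√(-2)) - 2613 = (4 - √2*I*√2) - 2613 = (4 - 2*I) - 2613 = -2609 - 2*I ≈ -2609.0 - 2.0*I)
1/(-400194 - 317265*(-147214)) + r/383335 = 1/(-400194 - 317265*(-147214)) + (-2609 - 2*I)/383335 = -1/147214/(-717459) + (-2609 - 2*I)*(1/383335) = -1/717459*(-1/147214) + (-2609/383335 - 2*I/383335) = 1/105620009226 + (-2609/383335 - 2*I/383335) = -275562603687299/40487846236648710 - 2*I/383335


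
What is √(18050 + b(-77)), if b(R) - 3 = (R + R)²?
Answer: 3*√4641 ≈ 204.37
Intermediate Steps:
b(R) = 3 + 4*R² (b(R) = 3 + (R + R)² = 3 + (2*R)² = 3 + 4*R²)
√(18050 + b(-77)) = √(18050 + (3 + 4*(-77)²)) = √(18050 + (3 + 4*5929)) = √(18050 + (3 + 23716)) = √(18050 + 23719) = √41769 = 3*√4641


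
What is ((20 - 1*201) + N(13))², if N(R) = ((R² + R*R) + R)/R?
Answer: 23716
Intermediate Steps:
N(R) = (R + 2*R²)/R (N(R) = ((R² + R²) + R)/R = (2*R² + R)/R = (R + 2*R²)/R)
((20 - 1*201) + N(13))² = ((20 - 1*201) + (1 + 2*13))² = ((20 - 201) + (1 + 26))² = (-181 + 27)² = (-154)² = 23716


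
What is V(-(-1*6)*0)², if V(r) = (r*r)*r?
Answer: 0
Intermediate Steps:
V(r) = r³ (V(r) = r²*r = r³)
V(-(-1*6)*0)² = ((-(-1*6)*0)³)² = ((-(-6)*0)³)² = ((-1*0)³)² = (0³)² = 0² = 0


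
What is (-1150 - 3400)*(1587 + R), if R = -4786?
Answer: 14555450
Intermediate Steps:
(-1150 - 3400)*(1587 + R) = (-1150 - 3400)*(1587 - 4786) = -4550*(-3199) = 14555450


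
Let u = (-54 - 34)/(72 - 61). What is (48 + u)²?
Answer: 1600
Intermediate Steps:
u = -8 (u = -88/11 = -88*1/11 = -8)
(48 + u)² = (48 - 8)² = 40² = 1600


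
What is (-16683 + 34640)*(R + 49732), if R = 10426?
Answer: 1080257206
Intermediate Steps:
(-16683 + 34640)*(R + 49732) = (-16683 + 34640)*(10426 + 49732) = 17957*60158 = 1080257206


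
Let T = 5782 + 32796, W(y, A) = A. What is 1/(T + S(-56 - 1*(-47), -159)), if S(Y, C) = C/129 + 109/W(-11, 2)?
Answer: 86/3322289 ≈ 2.5886e-5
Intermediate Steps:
S(Y, C) = 109/2 + C/129 (S(Y, C) = C/129 + 109/2 = 109/2 + C/129)
T = 38578
1/(T + S(-56 - 1*(-47), -159)) = 1/(38578 + (109/2 + (1/129)*(-159))) = 1/(38578 + (109/2 - 53/43)) = 1/(38578 + 4581/86) = 1/(3322289/86) = 86/3322289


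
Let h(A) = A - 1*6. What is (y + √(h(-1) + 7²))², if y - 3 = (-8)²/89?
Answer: 442243/7921 + 662*√42/89 ≈ 104.04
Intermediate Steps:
h(A) = -6 + A (h(A) = A - 6 = -6 + A)
y = 331/89 (y = 3 + (-8)²/89 = 3 + 64*(1/89) = 3 + 64/89 = 331/89 ≈ 3.7191)
(y + √(h(-1) + 7²))² = (331/89 + √((-6 - 1) + 7²))² = (331/89 + √(-7 + 49))² = (331/89 + √42)²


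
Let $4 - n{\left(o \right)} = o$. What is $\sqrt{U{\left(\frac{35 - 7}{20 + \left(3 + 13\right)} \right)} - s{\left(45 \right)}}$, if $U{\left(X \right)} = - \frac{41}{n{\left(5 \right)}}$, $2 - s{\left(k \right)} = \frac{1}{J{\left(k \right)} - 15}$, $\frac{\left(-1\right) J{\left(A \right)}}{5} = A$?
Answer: $\frac{7 \sqrt{2865}}{60} \approx 6.2447$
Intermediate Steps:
$J{\left(A \right)} = - 5 A$
$s{\left(k \right)} = 2 - \frac{1}{-15 - 5 k}$ ($s{\left(k \right)} = 2 - \frac{1}{- 5 k - 15} = 2 - \frac{1}{-15 - 5 k}$)
$n{\left(o \right)} = 4 - o$
$U{\left(X \right)} = 41$ ($U{\left(X \right)} = - \frac{41}{4 - 5} = - \frac{41}{-1} = \left(-41\right) \left(-1\right) = 41$)
$\sqrt{U{\left(\frac{35 - 7}{20 + \left(3 + 13\right)} \right)} - s{\left(45 \right)}} = \sqrt{41 - \frac{31 + 10 \cdot 45}{5 \left(3 + 45\right)}} = \sqrt{41 - \frac{31 + 450}{5 \cdot 48}} = \sqrt{41 - \frac{1}{5} \cdot \frac{1}{48} \cdot 481} = \sqrt{41 - \frac{481}{240}} = \sqrt{\frac{9359}{240}} = \frac{7 \sqrt{2865}}{60}$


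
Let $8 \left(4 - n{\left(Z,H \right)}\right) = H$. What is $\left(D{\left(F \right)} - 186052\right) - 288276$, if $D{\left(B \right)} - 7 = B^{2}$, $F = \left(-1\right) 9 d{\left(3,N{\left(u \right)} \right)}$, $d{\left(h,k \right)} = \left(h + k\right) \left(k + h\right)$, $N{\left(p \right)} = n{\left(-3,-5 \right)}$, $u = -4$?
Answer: $- \frac{821305695}{4096} \approx -2.0051 \cdot 10^{5}$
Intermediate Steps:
$n{\left(Z,H \right)} = 4 - \frac{H}{8}$
$N{\left(p \right)} = \frac{37}{8}$ ($N{\left(p \right)} = 4 - - \frac{5}{8} = 4 + \frac{5}{8} = \frac{37}{8}$)
$d{\left(h,k \right)} = \left(h + k\right)^{2}$ ($d{\left(h,k \right)} = \left(h + k\right) \left(h + k\right) = \left(h + k\right)^{2}$)
$F = - \frac{33489}{64}$ ($F = \left(-1\right) 9 \left(3 + \frac{37}{8}\right)^{2} = - 9 \left(\frac{61}{8}\right)^{2} = \left(-9\right) \frac{3721}{64} = - \frac{33489}{64} \approx -523.27$)
$D{\left(B \right)} = 7 + B^{2}$
$\left(D{\left(F \right)} - 186052\right) - 288276 = \left(\left(7 + \left(- \frac{33489}{64}\right)^{2}\right) - 186052\right) - 288276 = \left(\left(7 + \frac{1121513121}{4096}\right) - 186052\right) - 288276 = \left(\frac{1121541793}{4096} - 186052\right) - 288276 = \frac{359472801}{4096} - 288276 = - \frac{821305695}{4096}$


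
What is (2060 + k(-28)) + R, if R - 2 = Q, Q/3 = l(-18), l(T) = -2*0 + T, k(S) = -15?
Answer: 1993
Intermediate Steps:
l(T) = T (l(T) = 0 + T = T)
Q = -54 (Q = 3*(-18) = -54)
R = -52 (R = 2 - 54 = -52)
(2060 + k(-28)) + R = (2060 - 15) - 52 = 2045 - 52 = 1993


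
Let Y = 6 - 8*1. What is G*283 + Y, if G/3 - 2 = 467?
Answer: 398179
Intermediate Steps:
G = 1407 (G = 6 + 3*467 = 6 + 1401 = 1407)
Y = -2 (Y = 6 - 8 = -2)
G*283 + Y = 1407*283 - 2 = 398181 - 2 = 398179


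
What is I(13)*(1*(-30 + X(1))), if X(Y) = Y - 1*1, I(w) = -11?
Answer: 330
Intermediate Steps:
X(Y) = -1 + Y (X(Y) = Y - 1 = -1 + Y)
I(13)*(1*(-30 + X(1))) = -11*(-30 + (-1 + 1)) = -11*(-30 + 0) = -11*(-30) = 330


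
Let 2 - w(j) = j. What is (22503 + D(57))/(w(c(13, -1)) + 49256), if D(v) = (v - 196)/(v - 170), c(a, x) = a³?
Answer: 2542978/5317893 ≈ 0.47819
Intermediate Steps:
w(j) = 2 - j
D(v) = (-196 + v)/(-170 + v)
(22503 + D(57))/(w(c(13, -1)) + 49256) = (22503 + (-196 + 57)/(-170 + 57))/((2 - 1*13³) + 49256) = (22503 - 139/(-113))/((2 - 1*2197) + 49256) = (22503 - 1/113*(-139))/((2 - 2197) + 49256) = (22503 + 139/113)/(-2195 + 49256) = (2542978/113)/47061 = (2542978/113)*(1/47061) = 2542978/5317893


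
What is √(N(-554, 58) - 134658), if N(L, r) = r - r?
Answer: 3*I*√14962 ≈ 366.96*I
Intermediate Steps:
N(L, r) = 0
√(N(-554, 58) - 134658) = √(0 - 134658) = √(-134658) = 3*I*√14962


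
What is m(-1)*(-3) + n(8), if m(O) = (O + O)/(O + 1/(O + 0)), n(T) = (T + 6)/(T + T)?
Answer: -17/8 ≈ -2.1250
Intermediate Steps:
n(T) = (6 + T)/(2*T) (n(T) = (6 + T)/((2*T)) = (6 + T)*(1/(2*T)) = (6 + T)/(2*T))
m(O) = 2*O/(O + 1/O) (m(O) = (2*O)/(O + 1/O) = 2*O/(O + 1/O))
m(-1)*(-3) + n(8) = (2*(-1)²/(1 + (-1)²))*(-3) + (½)*(6 + 8)/8 = (2*1/(1 + 1))*(-3) + (½)*(⅛)*14 = (2*1/2)*(-3) + 7/8 = (2*1*(½))*(-3) + 7/8 = 1*(-3) + 7/8 = -3 + 7/8 = -17/8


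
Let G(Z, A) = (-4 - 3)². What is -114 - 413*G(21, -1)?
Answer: -20351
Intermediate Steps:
G(Z, A) = 49 (G(Z, A) = (-7)² = 49)
-114 - 413*G(21, -1) = -114 - 413*49 = -114 - 20237 = -20351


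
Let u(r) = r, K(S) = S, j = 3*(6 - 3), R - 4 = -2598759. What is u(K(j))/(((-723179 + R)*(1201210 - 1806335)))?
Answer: 9/2010185311750 ≈ 4.4772e-12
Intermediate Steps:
R = -2598755 (R = 4 - 2598759 = -2598755)
j = 9 (j = 3*3 = 9)
u(K(j))/(((-723179 + R)*(1201210 - 1806335))) = 9/(((-723179 - 2598755)*(1201210 - 1806335))) = 9/((-3321934*(-605125))) = 9/2010185311750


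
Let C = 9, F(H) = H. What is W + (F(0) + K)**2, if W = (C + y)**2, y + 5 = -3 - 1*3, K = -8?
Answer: 68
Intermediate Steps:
y = -11 (y = -5 + (-3 - 1*3) = -5 + (-3 - 3) = -5 - 6 = -11)
W = 4 (W = (9 - 11)**2 = (-2)**2 = 4)
W + (F(0) + K)**2 = 4 + (0 - 8)**2 = 4 + (-8)**2 = 4 + 64 = 68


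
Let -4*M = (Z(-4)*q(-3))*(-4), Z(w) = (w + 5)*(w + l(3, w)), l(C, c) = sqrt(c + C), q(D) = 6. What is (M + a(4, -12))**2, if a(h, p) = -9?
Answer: 1053 - 396*I ≈ 1053.0 - 396.0*I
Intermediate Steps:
l(C, c) = sqrt(C + c)
Z(w) = (5 + w)*(w + sqrt(3 + w)) (Z(w) = (w + 5)*(w + sqrt(3 + w)) = (5 + w)*(w + sqrt(3 + w)))
M = -24 + 6*I (M = -((-4)**2 + 5*(-4) + 5*sqrt(3 - 4) - 4*sqrt(3 - 4))*6*(-4)/4 = -(16 - 20 + 5*sqrt(-1) - 4*I)*6*(-4)/4 = -(16 - 20 + 5*I - 4*I)*6*(-4)/4 = -(-4 + I)*6*(-4)/4 = -(-24 + 6*I)*(-4)/4 = -(96 - 24*I)/4 = -24 + 6*I ≈ -24.0 + 6.0*I)
(M + a(4, -12))**2 = ((-24 + 6*I) - 9)**2 = (-33 + 6*I)**2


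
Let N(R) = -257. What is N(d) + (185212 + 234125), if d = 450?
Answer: 419080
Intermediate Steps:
N(d) + (185212 + 234125) = -257 + (185212 + 234125) = -257 + 419337 = 419080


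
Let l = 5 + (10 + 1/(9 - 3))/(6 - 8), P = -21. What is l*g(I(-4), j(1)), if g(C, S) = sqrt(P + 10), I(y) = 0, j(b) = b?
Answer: -I*sqrt(11)/12 ≈ -0.27639*I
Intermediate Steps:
l = -1/12 (l = 5 + (10 + 1/6)/(-2) = 5 + (10 + 1/6)*(-1/2) = 5 + (61/6)*(-1/2) = 5 - 61/12 = -1/12 ≈ -0.083333)
g(C, S) = I*sqrt(11) (g(C, S) = sqrt(-21 + 10) = sqrt(-11) = I*sqrt(11))
l*g(I(-4), j(1)) = -I*sqrt(11)/12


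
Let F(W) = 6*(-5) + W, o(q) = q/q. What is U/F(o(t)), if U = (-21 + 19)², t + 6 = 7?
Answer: -4/29 ≈ -0.13793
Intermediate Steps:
t = 1 (t = -6 + 7 = 1)
o(q) = 1
F(W) = -30 + W
U = 4 (U = (-2)² = 4)
U/F(o(t)) = 4/(-30 + 1) = 4/(-29) = 4*(-1/29) = -4/29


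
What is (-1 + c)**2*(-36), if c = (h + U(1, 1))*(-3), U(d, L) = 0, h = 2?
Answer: -1764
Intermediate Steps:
c = -6 (c = (2 + 0)*(-3) = 2*(-3) = -6)
(-1 + c)**2*(-36) = (-1 - 6)**2*(-36) = (-7)**2*(-36) = 49*(-36) = -1764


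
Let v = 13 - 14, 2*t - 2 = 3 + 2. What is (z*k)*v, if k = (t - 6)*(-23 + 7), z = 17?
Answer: -680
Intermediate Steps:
t = 7/2 (t = 1 + (3 + 2)/2 = 1 + (1/2)*5 = 1 + 5/2 = 7/2 ≈ 3.5000)
v = -1
k = 40 (k = (7/2 - 6)*(-23 + 7) = -5/2*(-16) = 40)
(z*k)*v = (17*40)*(-1) = 680*(-1) = -680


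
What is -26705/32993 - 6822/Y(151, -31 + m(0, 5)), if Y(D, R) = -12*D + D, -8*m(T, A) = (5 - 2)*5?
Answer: 180721241/54801373 ≈ 3.2977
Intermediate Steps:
m(T, A) = -15/8 (m(T, A) = -(5 - 2)*5/8 = -3*5/8 = -⅛*15 = -15/8)
Y(D, R) = -11*D
-26705/32993 - 6822/Y(151, -31 + m(0, 5)) = -26705/32993 - 6822/((-11*151)) = -26705*1/32993 - 6822/(-1661) = -26705/32993 - 6822*(-1/1661) = -26705/32993 + 6822/1661 = 180721241/54801373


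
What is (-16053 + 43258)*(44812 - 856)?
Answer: 1195822980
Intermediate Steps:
(-16053 + 43258)*(44812 - 856) = 27205*43956 = 1195822980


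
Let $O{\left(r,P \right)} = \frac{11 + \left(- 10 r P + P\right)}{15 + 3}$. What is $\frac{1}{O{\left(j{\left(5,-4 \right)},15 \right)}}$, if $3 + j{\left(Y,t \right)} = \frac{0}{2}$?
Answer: $\frac{9}{238} \approx 0.037815$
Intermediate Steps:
$j{\left(Y,t \right)} = -3$ ($j{\left(Y,t \right)} = -3 + \frac{0}{2} = -3 + 0 \cdot \frac{1}{2} = -3 + 0 = -3$)
$O{\left(r,P \right)} = \frac{11}{18} + \frac{P}{18} - \frac{5 P r}{9}$ ($O{\left(r,P \right)} = \frac{11 - \left(- P + 10 P r\right)}{18} = \left(11 - \left(- P + 10 P r\right)\right) \frac{1}{18} = \left(11 + P - 10 P r\right) \frac{1}{18} = \frac{11}{18} + \frac{P}{18} - \frac{5 P r}{9}$)
$\frac{1}{O{\left(j{\left(5,-4 \right)},15 \right)}} = \frac{1}{\frac{11}{18} + \frac{1}{18} \cdot 15 - \frac{25}{3} \left(-3\right)} = \frac{1}{\frac{11}{18} + \frac{5}{6} + 25} = \frac{1}{\frac{238}{9}} = \frac{9}{238}$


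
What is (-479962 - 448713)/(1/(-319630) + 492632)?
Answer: -296832390250/157459966159 ≈ -1.8851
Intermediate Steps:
(-479962 - 448713)/(1/(-319630) + 492632) = -928675/(-1/319630 + 492632) = -928675/157459966159/319630 = -928675*319630/157459966159 = -296832390250/157459966159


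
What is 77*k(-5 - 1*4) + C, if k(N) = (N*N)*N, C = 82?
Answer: -56051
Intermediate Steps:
k(N) = N**3 (k(N) = N**2*N = N**3)
77*k(-5 - 1*4) + C = 77*(-5 - 1*4)**3 + 82 = 77*(-5 - 4)**3 + 82 = 77*(-9)**3 + 82 = 77*(-729) + 82 = -56133 + 82 = -56051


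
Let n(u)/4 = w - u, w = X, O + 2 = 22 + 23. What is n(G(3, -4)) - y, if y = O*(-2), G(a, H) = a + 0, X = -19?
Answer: -2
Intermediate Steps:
G(a, H) = a
O = 43 (O = -2 + (22 + 23) = -2 + 45 = 43)
w = -19
n(u) = -76 - 4*u (n(u) = 4*(-19 - u) = -76 - 4*u)
y = -86 (y = 43*(-2) = -86)
n(G(3, -4)) - y = (-76 - 4*3) - 1*(-86) = (-76 - 12) + 86 = -88 + 86 = -2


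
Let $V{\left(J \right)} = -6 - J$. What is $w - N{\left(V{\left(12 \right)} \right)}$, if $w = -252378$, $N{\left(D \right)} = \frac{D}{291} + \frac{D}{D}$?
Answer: $- \frac{24480757}{97} \approx -2.5238 \cdot 10^{5}$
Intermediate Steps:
$N{\left(D \right)} = 1 + \frac{D}{291}$ ($N{\left(D \right)} = D \frac{1}{291} + 1 = \frac{D}{291} + 1 = 1 + \frac{D}{291}$)
$w - N{\left(V{\left(12 \right)} \right)} = -252378 - \left(1 + \frac{-6 - 12}{291}\right) = -252378 - \left(1 + \frac{1}{291} \left(-18\right)\right) = -252378 - \left(1 - \frac{6}{97}\right) = -252378 - \frac{91}{97} = - \frac{24480757}{97}$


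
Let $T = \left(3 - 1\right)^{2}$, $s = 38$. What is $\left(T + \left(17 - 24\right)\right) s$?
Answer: $-114$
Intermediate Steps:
$T = 4$ ($T = 2^{2} = 4$)
$\left(T + \left(17 - 24\right)\right) s = \left(4 + \left(17 - 24\right)\right) 38 = \left(4 - 7\right) 38 = \left(-3\right) 38 = -114$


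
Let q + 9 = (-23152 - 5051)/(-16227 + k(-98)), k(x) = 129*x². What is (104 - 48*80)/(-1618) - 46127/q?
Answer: 15215793237533/2975071612 ≈ 5114.4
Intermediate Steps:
q = -3677468/407563 (q = -9 + (-23152 - 5051)/(-16227 + 129*(-98)²) = -9 - 28203/(-16227 + 129*9604) = -9 - 28203/(-16227 + 1238916) = -9 - 28203/1222689 = -9 - 28203*1/1222689 = -9 - 9401/407563 = -3677468/407563 ≈ -9.0231)
(104 - 48*80)/(-1618) - 46127/q = (104 - 48*80)/(-1618) - 46127/(-3677468/407563) = (104 - 3840)*(-1/1618) - 46127*(-407563/3677468) = -3736*(-1/1618) + 18799658501/3677468 = 1868/809 + 18799658501/3677468 = 15215793237533/2975071612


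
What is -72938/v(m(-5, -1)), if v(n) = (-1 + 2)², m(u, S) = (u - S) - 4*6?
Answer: -72938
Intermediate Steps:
m(u, S) = -24 + u - S (m(u, S) = (u - S) - 24 = -24 + u - S)
v(n) = 1 (v(n) = 1² = 1)
-72938/v(m(-5, -1)) = -72938/1 = -72938*1 = -72938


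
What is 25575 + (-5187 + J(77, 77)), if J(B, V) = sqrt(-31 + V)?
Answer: 20388 + sqrt(46) ≈ 20395.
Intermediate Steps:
25575 + (-5187 + J(77, 77)) = 25575 + (-5187 + sqrt(-31 + 77)) = 25575 + (-5187 + sqrt(46)) = 20388 + sqrt(46)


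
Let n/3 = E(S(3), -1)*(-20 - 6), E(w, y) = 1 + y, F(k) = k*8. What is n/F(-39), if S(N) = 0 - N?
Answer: 0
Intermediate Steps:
F(k) = 8*k
S(N) = -N
n = 0 (n = 3*((1 - 1)*(-20 - 6)) = 3*(0*(-26)) = 3*0 = 0)
n/F(-39) = 0/((8*(-39))) = 0/(-312) = 0*(-1/312) = 0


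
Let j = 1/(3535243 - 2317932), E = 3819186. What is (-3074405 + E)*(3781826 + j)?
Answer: 180458805225180513/64069 ≈ 2.8166e+12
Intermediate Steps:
j = 1/1217311 ≈ 8.2148e-7
(-3074405 + E)*(3781826 + j) = (-3074405 + 3819186)*(3781826 + 1/1217311) = 744781*(4603658389887/1217311) = 180458805225180513/64069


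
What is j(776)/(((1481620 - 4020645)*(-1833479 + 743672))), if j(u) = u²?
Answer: 602176/2767047218175 ≈ 2.1762e-7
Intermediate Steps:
j(776)/(((1481620 - 4020645)*(-1833479 + 743672))) = 776²/(((1481620 - 4020645)*(-1833479 + 743672))) = 602176/((-2539025*(-1089807))) = 602176/2767047218175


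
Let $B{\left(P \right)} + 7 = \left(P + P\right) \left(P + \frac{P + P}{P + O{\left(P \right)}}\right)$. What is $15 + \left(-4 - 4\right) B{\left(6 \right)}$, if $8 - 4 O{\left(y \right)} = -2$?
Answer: $- \frac{10889}{17} \approx -640.53$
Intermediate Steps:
$O{\left(y \right)} = \frac{5}{2}$ ($O{\left(y \right)} = 2 - - \frac{1}{2} = 2 + \frac{1}{2} = \frac{5}{2}$)
$B{\left(P \right)} = -7 + 2 P \left(P + \frac{2 P}{\frac{5}{2} + P}\right)$ ($B{\left(P \right)} = -7 + \left(P + P\right) \left(P + \frac{P + P}{P + \frac{5}{2}}\right) = -7 + 2 P \left(P + \frac{2 P}{\frac{5}{2} + P}\right)$)
$15 + \left(-4 - 4\right) B{\left(6 \right)} = 15 + \left(-4 - 4\right) \frac{-35 - 84 + 4 \cdot 6^{3} + 18 \cdot 6^{2}}{5 + 2 \cdot 6} = 15 + \left(-4 - 4\right) \frac{-35 - 84 + 4 \cdot 216 + 18 \cdot 36}{5 + 12} = 15 - 8 \frac{-35 - 84 + 864 + 648}{17} = 15 - 8 \cdot \frac{1}{17} \cdot 1393 = 15 - \frac{11144}{17} = - \frac{10889}{17}$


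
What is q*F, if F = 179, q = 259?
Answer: 46361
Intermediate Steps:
q*F = 259*179 = 46361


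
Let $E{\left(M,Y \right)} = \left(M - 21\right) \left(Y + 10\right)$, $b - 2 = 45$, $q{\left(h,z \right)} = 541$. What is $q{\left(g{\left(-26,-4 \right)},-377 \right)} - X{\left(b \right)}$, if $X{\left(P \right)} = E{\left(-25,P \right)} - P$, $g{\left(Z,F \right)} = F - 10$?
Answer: $3210$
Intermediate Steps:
$g{\left(Z,F \right)} = -10 + F$
$b = 47$ ($b = 2 + 45 = 47$)
$E{\left(M,Y \right)} = \left(-21 + M\right) \left(10 + Y\right)$
$X{\left(P \right)} = -460 - 47 P$ ($X{\left(P \right)} = \left(-210 - 21 P + 10 \left(-25\right) - 25 P\right) - P = \left(-210 - 21 P - 250 - 25 P\right) - P = \left(-460 - 46 P\right) - P = -460 - 47 P$)
$q{\left(g{\left(-26,-4 \right)},-377 \right)} - X{\left(b \right)} = 541 - \left(-460 - 2209\right) = 541 - -2669 = 541 + 2669 = 3210$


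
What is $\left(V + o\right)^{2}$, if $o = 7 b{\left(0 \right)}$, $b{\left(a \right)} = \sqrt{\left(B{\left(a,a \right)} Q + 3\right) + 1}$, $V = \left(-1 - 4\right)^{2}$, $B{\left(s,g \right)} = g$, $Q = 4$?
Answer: $1521$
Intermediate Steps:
$V = 25$ ($V = \left(-5\right)^{2} = 25$)
$b{\left(a \right)} = \sqrt{4 + 4 a}$ ($b{\left(a \right)} = \sqrt{\left(a 4 + 3\right) + 1} = \sqrt{\left(4 a + 3\right) + 1} = \sqrt{\left(3 + 4 a\right) + 1} = \sqrt{4 + 4 a}$)
$o = 14$ ($o = 7 \cdot 2 \sqrt{1 + 0} = 7 \cdot 2 \sqrt{1} = 7 \cdot 2 \cdot 1 = 7 \cdot 2 = 14$)
$\left(V + o\right)^{2} = \left(25 + 14\right)^{2} = 39^{2} = 1521$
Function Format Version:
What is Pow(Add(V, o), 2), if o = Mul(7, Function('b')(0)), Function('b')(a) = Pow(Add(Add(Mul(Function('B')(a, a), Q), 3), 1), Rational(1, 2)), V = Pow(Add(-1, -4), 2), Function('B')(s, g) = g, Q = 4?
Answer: 1521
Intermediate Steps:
V = 25 (V = Pow(-5, 2) = 25)
Function('b')(a) = Pow(Add(4, Mul(4, a)), Rational(1, 2)) (Function('b')(a) = Pow(Add(Add(Mul(a, 4), 3), 1), Rational(1, 2)) = Pow(Add(Add(Mul(4, a), 3), 1), Rational(1, 2)) = Pow(Add(Add(3, Mul(4, a)), 1), Rational(1, 2)) = Pow(Add(4, Mul(4, a)), Rational(1, 2)))
o = 14 (o = Mul(7, Mul(2, Pow(Add(1, 0), Rational(1, 2)))) = Mul(7, Mul(2, Pow(1, Rational(1, 2)))) = Mul(7, Mul(2, 1)) = Mul(7, 2) = 14)
Pow(Add(V, o), 2) = Pow(Add(25, 14), 2) = Pow(39, 2) = 1521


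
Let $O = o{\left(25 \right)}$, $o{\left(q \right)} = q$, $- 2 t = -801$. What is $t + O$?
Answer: $\frac{851}{2} \approx 425.5$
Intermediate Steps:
$t = \frac{801}{2}$ ($t = \left(- \frac{1}{2}\right) \left(-801\right) = \frac{801}{2} \approx 400.5$)
$O = 25$
$t + O = \frac{801}{2} + 25 = \frac{851}{2}$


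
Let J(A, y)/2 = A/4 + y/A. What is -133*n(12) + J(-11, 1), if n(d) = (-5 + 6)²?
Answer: -3051/22 ≈ -138.68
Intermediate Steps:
J(A, y) = A/2 + 2*y/A (J(A, y) = 2*(A/4 + y/A) = A/2 + 2*y/A)
n(d) = 1 (n(d) = 1² = 1)
-133*n(12) + J(-11, 1) = -133*1 + ((½)*(-11) + 2*1/(-11)) = -133 + (-11/2 + 2*1*(-1/11)) = -133 + (-11/2 - 2/11) = -133 - 125/22 = -3051/22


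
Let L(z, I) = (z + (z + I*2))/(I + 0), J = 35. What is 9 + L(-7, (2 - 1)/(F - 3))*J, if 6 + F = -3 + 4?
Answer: 3999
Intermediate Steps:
F = -5 (F = -6 + (-3 + 4) = -6 + 1 = -5)
L(z, I) = (2*I + 2*z)/I (L(z, I) = (z + (z + 2*I))/I = (2*I + 2*z)/I)
9 + L(-7, (2 - 1)/(F - 3))*J = 9 + (2 + 2*(-7)/((2 - 1)/(-5 - 3)))*35 = 9 + (2 + 2*(-7)/(1/(-8)))*35 = 9 + (2 + 2*(-7)/(1*(-⅛)))*35 = 9 + (2 + 2*(-7)/(-⅛))*35 = 9 + (2 + 2*(-7)*(-8))*35 = 9 + (2 + 112)*35 = 9 + 114*35 = 9 + 3990 = 3999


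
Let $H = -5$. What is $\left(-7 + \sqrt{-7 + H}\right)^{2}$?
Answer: $37 - 28 i \sqrt{3} \approx 37.0 - 48.497 i$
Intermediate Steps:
$\left(-7 + \sqrt{-7 + H}\right)^{2} = \left(-7 + \sqrt{-7 - 5}\right)^{2} = \left(-7 + \sqrt{-12}\right)^{2} = \left(-7 + 2 i \sqrt{3}\right)^{2}$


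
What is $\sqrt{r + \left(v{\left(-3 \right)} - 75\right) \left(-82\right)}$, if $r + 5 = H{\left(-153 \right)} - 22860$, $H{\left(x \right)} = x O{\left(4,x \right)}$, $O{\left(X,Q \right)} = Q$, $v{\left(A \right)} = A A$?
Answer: $2 \sqrt{1489} \approx 77.175$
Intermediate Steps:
$v{\left(A \right)} = A^{2}$
$H{\left(x \right)} = x^{2}$ ($H{\left(x \right)} = x x = x^{2}$)
$r = 544$ ($r = -5 + \left(\left(-153\right)^{2} - 22860\right) = -5 + \left(23409 - 22860\right) = -5 + 549 = 544$)
$\sqrt{r + \left(v{\left(-3 \right)} - 75\right) \left(-82\right)} = \sqrt{544 + \left(\left(-3\right)^{2} - 75\right) \left(-82\right)} = \sqrt{544 + \left(9 - 75\right) \left(-82\right)} = \sqrt{544 - -5412} = \sqrt{544 + 5412} = \sqrt{5956} = 2 \sqrt{1489}$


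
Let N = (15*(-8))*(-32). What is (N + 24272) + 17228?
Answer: 45340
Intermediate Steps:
N = 3840 (N = -120*(-32) = 3840)
(N + 24272) + 17228 = (3840 + 24272) + 17228 = 28112 + 17228 = 45340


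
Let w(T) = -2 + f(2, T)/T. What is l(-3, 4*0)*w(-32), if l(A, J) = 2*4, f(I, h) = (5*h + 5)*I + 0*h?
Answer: 123/2 ≈ 61.500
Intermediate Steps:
f(I, h) = I*(5 + 5*h) (f(I, h) = (5 + 5*h)*I + 0 = I*(5 + 5*h) + 0 = I*(5 + 5*h))
w(T) = -2 + (10 + 10*T)/T (w(T) = -2 + (5*2*(1 + T))/T = -2 + (10 + 10*T)/T)
l(A, J) = 8
l(-3, 4*0)*w(-32) = 8*(8 + 10/(-32)) = 8*(8 + 10*(-1/32)) = 8*(8 - 5/16) = 8*(123/16) = 123/2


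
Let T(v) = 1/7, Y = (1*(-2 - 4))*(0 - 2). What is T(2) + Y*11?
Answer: 925/7 ≈ 132.14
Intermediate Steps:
Y = 12 (Y = (1*(-6))*(-2) = -6*(-2) = 12)
T(v) = ⅐
T(2) + Y*11 = ⅐ + 12*11 = ⅐ + 132 = 925/7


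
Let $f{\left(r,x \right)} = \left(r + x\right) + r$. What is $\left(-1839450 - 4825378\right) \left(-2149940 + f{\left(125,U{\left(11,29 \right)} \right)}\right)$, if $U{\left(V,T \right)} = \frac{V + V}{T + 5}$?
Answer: $\frac{243564266443332}{17} \approx 1.4327 \cdot 10^{13}$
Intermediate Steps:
$U{\left(V,T \right)} = \frac{2 V}{5 + T}$
$f{\left(r,x \right)} = x + 2 r$
$\left(-1839450 - 4825378\right) \left(-2149940 + f{\left(125,U{\left(11,29 \right)} \right)}\right) = \left(-1839450 - 4825378\right) \left(-2149940 + \left(2 \cdot 11 \frac{1}{5 + 29} + 2 \cdot 125\right)\right) = - 6664828 \left(-2149940 + \left(2 \cdot 11 \cdot \frac{1}{34} + 250\right)\right) = - 6664828 \left(-2149940 + \left(\frac{11}{17} + 250\right)\right) = - 6664828 \left(-2149940 + \frac{4261}{17}\right) = \left(-6664828\right) \left(- \frac{36544719}{17}\right) = \frac{243564266443332}{17}$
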